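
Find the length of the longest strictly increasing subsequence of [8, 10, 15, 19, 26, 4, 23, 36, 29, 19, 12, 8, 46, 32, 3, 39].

8

One longest increasing subsequence is 8, 10, 15, 19, 26, 29, 32, 39 (positions 1,2,3,4,5,9,14,16), of length 8; no longer one exists.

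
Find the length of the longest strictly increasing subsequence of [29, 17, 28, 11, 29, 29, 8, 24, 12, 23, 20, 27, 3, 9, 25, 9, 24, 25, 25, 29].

6

Let dp[i] be the longest increasing subsequence ending at position i. Then dp = [1, 1, 2, 1, 3, 3, 1, 2, 2, 3, 3, 4, 1, 2, 4, 2, 4, 5, 5, 6].
The maximum is 6; one witness is 11, 12, 23, 24, 25, 29 at positions 4,9,10,17,18,20.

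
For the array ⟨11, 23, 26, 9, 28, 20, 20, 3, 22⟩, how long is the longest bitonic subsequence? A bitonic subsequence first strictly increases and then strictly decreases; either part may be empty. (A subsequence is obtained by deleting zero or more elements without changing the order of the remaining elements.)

Let inc[i] be the LIS ending at i and dec[i] the longest strictly decreasing subsequence starting at i. inc = [1, 2, 3, 1, 4, 2, 2, 1, 3], dec = [3, 3, 3, 2, 3, 2, 2, 1, 1].
max_i inc[i]+dec[i]−1 = 6, with one witness 11, 23, 26, 28, 20, 3.

6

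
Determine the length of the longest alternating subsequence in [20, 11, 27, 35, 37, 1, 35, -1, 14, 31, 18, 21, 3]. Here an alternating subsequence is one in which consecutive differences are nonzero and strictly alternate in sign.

10

A longest alternating subsequence is 20, 11, 27, 1, 35, -1, 31, 18, 21, 3 (positions 1,2,3,6,7,8,10,11,12,13); its 9 consecutive differences strictly alternate in sign, and length 10 is optimal.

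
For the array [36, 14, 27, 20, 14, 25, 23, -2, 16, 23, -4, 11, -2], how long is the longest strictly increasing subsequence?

3

Let dp[i] be the longest increasing subsequence ending at position i. Then dp = [1, 1, 2, 2, 1, 3, 3, 1, 2, 3, 1, 2, 2].
The maximum is 3; one witness is 14, 20, 25 at positions 2,4,6.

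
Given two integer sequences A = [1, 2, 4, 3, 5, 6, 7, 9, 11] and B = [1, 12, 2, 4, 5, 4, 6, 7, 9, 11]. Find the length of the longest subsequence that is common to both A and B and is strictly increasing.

For each value that appears in both, track the longest common increasing run ending there.
The best achievable length is 8; one witness is 1, 2, 4, 5, 6, 7, 9, 11 (A-positions 1,2,3,5,6,7,8,9, B-positions 1,3,4,5,7,8,9,10).

8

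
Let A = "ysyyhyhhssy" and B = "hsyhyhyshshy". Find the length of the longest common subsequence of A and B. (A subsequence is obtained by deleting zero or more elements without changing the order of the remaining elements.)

A longest common subsequence is syyhyhhy (length 8); the LCS DP confirms no longer common subsequence exists.

8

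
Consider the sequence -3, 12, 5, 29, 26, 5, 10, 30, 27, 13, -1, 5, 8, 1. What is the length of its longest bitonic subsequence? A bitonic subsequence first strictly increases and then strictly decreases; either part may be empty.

8

Let inc[i] be the LIS ending at i and dec[i] the longest strictly decreasing subsequence starting at i. inc = [1, 2, 2, 3, 3, 2, 3, 4, 4, 4, 2, 3, 4, 3], dec = [1, 4, 2, 5, 4, 2, 3, 5, 4, 3, 1, 2, 2, 1].
max_i inc[i]+dec[i]−1 = 8, with one witness -3, 12, 29, 30, 27, 13, 8, 1.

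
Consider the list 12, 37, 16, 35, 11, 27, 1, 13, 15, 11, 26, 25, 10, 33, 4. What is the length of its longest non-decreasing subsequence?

One longest non-decreasing subsequence is 12, 13, 15, 26, 33 (positions 1,8,9,11,14), of length 5; no longer one exists.

5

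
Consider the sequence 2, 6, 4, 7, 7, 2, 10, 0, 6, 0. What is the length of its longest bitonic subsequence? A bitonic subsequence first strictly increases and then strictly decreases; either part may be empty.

One longest bitonic subsequence is 2, 6, 7, 10, 6, 0 (positions 1,2,4,7,9,10): it rises to 10 then falls. Length 6 is optimal.

6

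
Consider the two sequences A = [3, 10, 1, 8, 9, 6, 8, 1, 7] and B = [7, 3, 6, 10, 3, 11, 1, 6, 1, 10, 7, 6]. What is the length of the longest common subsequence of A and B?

6

A longest common subsequence is 3, 10, 1, 6, 1, 7 (length 6); the LCS DP confirms no longer common subsequence exists.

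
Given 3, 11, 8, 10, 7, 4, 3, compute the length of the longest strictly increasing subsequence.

Scanning left to right, the best length ending at each element is: 3→1, 11→2, 8→2, 10→3, 7→2, 4→2, 3→1.
So the longest increasing subsequence has length 3, e.g. 3, 8, 10.

3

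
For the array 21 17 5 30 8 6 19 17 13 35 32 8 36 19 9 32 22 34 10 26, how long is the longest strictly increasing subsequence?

6

One longest increasing subsequence is 5, 8, 17, 19, 32, 34 (positions 3,5,8,14,16,18), of length 6; no longer one exists.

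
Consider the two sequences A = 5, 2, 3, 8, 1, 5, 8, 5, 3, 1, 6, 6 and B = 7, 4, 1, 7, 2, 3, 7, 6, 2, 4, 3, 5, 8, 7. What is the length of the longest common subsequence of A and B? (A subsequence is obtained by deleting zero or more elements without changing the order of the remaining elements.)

Backtracking the LCS table gives one alignment: 2 (A2,B9) → 3 (A3,B11) → 5 (A6,B12) → 8 (A7,B13).
So the longest common subsequence has length 4.

4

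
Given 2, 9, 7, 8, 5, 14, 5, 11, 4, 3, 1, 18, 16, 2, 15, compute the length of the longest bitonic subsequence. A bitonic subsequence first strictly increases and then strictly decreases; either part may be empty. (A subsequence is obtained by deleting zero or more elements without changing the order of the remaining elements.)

8

Let inc[i] be the LIS ending at i and dec[i] the longest strictly decreasing subsequence starting at i. inc = [1, 2, 2, 3, 2, 4, 2, 4, 2, 2, 1, 5, 5, 2, 5], dec = [2, 6, 5, 5, 4, 5, 4, 4, 3, 2, 1, 3, 2, 1, 1].
max_i inc[i]+dec[i]−1 = 8, with one witness 2, 7, 8, 14, 11, 4, 3, 2.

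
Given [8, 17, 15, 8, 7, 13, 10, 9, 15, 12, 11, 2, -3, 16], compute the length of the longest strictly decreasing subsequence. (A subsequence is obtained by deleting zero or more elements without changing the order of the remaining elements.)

7

One longest decreasing subsequence is 17, 15, 13, 10, 9, 2, -3 (positions 2,3,6,7,8,12,13), of length 7; no longer one exists.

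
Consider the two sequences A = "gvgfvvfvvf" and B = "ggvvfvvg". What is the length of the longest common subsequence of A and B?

A longest common subsequence is ggvvfvv (length 7); the LCS DP confirms no longer common subsequence exists.

7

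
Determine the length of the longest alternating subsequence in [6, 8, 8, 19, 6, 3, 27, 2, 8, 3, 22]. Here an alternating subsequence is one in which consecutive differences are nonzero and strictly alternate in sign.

Track the best alternating length ending on an up-step vs a down-step at each position: up/down = 1/1, 2/1, 2/1, 2/1, 1/3, 1/3, 4/1, 1/5, 6/5, 6/7, 8/5.
The maximum over both is 8; one such subsequence is 6, 8, 6, 27, 2, 8, 3, 22.

8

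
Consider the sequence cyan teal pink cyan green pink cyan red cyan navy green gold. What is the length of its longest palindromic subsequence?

5

One longest palindromic subsequence is green cyan red cyan green (positions 5,7,8,9,11); it reads the same forward and backward, and the interval DP gives dp[1][12] = 5.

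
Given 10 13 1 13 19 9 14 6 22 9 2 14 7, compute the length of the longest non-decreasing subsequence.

5

Scanning left to right, the best length ending at each element is: 10→1, 13→2, 1→1, 13→3, 19→4, 9→2, 14→4, 6→2, 22→5, 9→3, 2→2, 14→5, 7→3.
So the longest non-decreasing subsequence has length 5, e.g. 10, 13, 13, 19, 22.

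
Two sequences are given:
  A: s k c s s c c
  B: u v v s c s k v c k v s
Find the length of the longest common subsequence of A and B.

Backtracking the LCS table gives one alignment: s (A1,B6) → k (A2,B7) → c (A3,B9) → s (A5,B12).
So the longest common subsequence has length 4.

4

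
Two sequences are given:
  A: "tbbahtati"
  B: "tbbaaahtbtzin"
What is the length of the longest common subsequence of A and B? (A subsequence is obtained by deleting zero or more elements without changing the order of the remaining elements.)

8

A longest common subsequence is tbbahtti (length 8); the LCS DP confirms no longer common subsequence exists.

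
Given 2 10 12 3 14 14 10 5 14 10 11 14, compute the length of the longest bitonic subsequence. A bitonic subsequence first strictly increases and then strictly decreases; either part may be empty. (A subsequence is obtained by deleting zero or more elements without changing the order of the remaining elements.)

One longest bitonic subsequence is 2, 10, 12, 14, 10, 5 (positions 1,2,3,5,7,8): it rises to 14 then falls. Length 6 is optimal.

6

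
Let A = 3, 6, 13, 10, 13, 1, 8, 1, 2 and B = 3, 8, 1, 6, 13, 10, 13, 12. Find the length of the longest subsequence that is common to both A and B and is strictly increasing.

4

For each value that appears in both, track the longest common increasing run ending there.
The best achievable length is 4; one witness is 3, 6, 10, 13 (A-positions 1,2,4,5, B-positions 1,4,6,7).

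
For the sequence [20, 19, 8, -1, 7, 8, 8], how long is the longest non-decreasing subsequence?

Let dp[i] be the longest non-decreasing subsequence ending at position i. Then dp = [1, 1, 1, 1, 2, 3, 4].
The maximum is 4; one witness is -1, 7, 8, 8 at positions 4,5,6,7.

4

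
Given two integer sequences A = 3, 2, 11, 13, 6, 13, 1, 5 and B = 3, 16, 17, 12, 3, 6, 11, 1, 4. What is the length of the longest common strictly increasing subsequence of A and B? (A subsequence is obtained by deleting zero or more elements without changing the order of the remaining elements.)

For each value that appears in both, track the longest common increasing run ending there.
The best achievable length is 2; one witness is 3, 6 (A-positions 1,5, B-positions 1,6).

2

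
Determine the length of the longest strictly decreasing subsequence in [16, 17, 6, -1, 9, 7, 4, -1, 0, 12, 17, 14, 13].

Scanning left to right, the best length ending at each element is: 16→1, 17→1, 6→2, -1→3, 9→2, 7→3, 4→4, -1→5, 0→5, 12→2, 17→1, 14→2, 13→3.
So the longest decreasing subsequence has length 5, e.g. 16, 9, 7, 4, -1.

5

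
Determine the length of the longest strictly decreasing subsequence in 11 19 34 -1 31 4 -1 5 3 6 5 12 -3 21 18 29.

5

Let dp[i] be the longest decreasing subsequence ending at position i. Then dp = [1, 1, 1, 2, 2, 3, 4, 3, 4, 3, 4, 3, 5, 3, 4, 3].
The maximum is 5; one witness is 34, 31, 4, -1, -3 at positions 3,5,6,7,13.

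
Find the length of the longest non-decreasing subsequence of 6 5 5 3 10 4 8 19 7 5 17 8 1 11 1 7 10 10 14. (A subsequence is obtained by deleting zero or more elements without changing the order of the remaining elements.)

Scanning left to right, the best length ending at each element is: 6→1, 5→1, 5→2, 3→1, 10→3, 4→2, 8→3, 19→4, 7→3, 5→3, 17→4, 8→4, 1→1, 11→5, 1→2, 7→4, 10→5, 10→6, 14→7.
So the longest non-decreasing subsequence has length 7, e.g. 5, 5, 8, 8, 10, 10, 14.

7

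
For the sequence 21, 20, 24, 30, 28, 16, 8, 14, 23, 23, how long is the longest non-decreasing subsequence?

4

Let dp[i] be the longest non-decreasing subsequence ending at position i. Then dp = [1, 1, 2, 3, 3, 1, 1, 2, 3, 4].
The maximum is 4; one witness is 8, 14, 23, 23 at positions 7,8,9,10.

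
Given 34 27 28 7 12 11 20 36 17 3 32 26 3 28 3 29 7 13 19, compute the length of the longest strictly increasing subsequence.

Let dp[i] be the longest increasing subsequence ending at position i. Then dp = [1, 1, 2, 1, 2, 2, 3, 4, 3, 1, 4, 4, 1, 5, 1, 6, 2, 3, 4].
The maximum is 6; one witness is 7, 12, 20, 26, 28, 29 at positions 4,5,7,12,14,16.

6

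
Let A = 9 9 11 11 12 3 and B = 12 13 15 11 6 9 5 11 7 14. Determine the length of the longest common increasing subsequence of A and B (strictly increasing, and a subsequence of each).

2

A longest common strictly increasing subsequence is 9, 11 (length 2); it appears in order in both A and B, and no longer such subsequence exists.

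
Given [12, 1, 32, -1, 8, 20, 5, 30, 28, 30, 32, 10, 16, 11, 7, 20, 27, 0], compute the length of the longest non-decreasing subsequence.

Scanning left to right, the best length ending at each element is: 12→1, 1→1, 32→2, -1→1, 8→2, 20→3, 5→2, 30→4, 28→4, 30→5, 32→6, 10→3, 16→4, 11→4, 7→3, 20→5, 27→6, 0→2.
So the longest non-decreasing subsequence has length 6, e.g. 1, 8, 20, 30, 30, 32.

6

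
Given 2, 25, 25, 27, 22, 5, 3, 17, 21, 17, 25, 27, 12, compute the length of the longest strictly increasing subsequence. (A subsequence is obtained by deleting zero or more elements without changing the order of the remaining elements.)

Scanning left to right, the best length ending at each element is: 2→1, 25→2, 25→2, 27→3, 22→2, 5→2, 3→2, 17→3, 21→4, 17→3, 25→5, 27→6, 12→3.
So the longest increasing subsequence has length 6, e.g. 2, 5, 17, 21, 25, 27.

6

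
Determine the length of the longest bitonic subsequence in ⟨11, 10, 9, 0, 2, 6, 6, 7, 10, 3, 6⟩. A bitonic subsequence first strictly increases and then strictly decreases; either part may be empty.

6

Let inc[i] be the LIS ending at i and dec[i] the longest strictly decreasing subsequence starting at i. inc = [1, 1, 1, 1, 2, 3, 3, 4, 5, 3, 4], dec = [5, 4, 3, 1, 1, 2, 2, 2, 2, 1, 1].
max_i inc[i]+dec[i]−1 = 6, with one witness 0, 2, 6, 7, 10, 6.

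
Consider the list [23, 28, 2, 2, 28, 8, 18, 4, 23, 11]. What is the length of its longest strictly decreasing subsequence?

One longest decreasing subsequence is 23, 8, 4 (positions 1,6,8), of length 3; no longer one exists.

3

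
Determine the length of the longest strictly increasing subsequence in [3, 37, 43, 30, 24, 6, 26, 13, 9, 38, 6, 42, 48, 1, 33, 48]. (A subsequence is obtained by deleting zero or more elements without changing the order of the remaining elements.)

One longest increasing subsequence is 3, 24, 26, 38, 42, 48 (positions 1,5,7,10,12,13), of length 6; no longer one exists.

6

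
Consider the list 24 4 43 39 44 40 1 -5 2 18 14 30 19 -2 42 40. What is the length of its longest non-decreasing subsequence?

5

Scanning left to right, the best length ending at each element is: 24→1, 4→1, 43→2, 39→2, 44→3, 40→3, 1→1, -5→1, 2→2, 18→3, 14→3, 30→4, 19→4, -2→2, 42→5, 40→5.
So the longest non-decreasing subsequence has length 5, e.g. 1, 2, 18, 30, 42.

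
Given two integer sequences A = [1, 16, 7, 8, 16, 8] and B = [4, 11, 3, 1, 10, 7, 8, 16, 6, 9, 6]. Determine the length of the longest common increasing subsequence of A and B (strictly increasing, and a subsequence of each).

For each value that appears in both, track the longest common increasing run ending there.
The best achievable length is 4; one witness is 1, 7, 8, 16 (A-positions 1,3,4,5, B-positions 4,6,7,8).

4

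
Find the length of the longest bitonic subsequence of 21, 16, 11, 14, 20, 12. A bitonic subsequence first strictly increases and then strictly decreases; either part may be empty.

One longest bitonic subsequence is 21, 16, 14, 12 (positions 1,2,4,6): it rises to 21 then falls. Length 4 is optimal.

4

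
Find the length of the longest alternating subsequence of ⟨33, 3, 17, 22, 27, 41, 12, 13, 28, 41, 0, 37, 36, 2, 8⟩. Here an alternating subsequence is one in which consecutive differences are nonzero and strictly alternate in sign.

Track the best alternating length ending on an up-step vs a down-step at each position: up/down = 1/1, 1/2, 3/2, 3/2, 3/2, 3/1, 3/4, 5/4, 5/4, 5/1, 1/6, 7/6, 7/8, 7/8, 9/8.
The maximum over both is 9; one such subsequence is 33, 3, 17, 12, 13, 0, 37, 2, 8.

9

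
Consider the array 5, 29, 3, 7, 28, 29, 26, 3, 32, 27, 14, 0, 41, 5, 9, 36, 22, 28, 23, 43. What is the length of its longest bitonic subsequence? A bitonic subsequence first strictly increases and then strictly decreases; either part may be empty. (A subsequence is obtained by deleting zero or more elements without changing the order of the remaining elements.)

9

One longest bitonic subsequence is 5, 7, 28, 29, 32, 41, 36, 28, 23 (positions 1,4,5,6,9,13,16,18,19): it rises to 41 then falls. Length 9 is optimal.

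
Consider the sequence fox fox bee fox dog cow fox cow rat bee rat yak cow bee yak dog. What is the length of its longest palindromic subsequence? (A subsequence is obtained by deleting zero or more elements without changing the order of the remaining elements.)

Using dp[i][j] = 2 + dp[i+1][j−1] if the ends match, else max(dp[i+1][j], dp[i][j−1]):
dp[1][16] = 7. A witness is dog cow rat bee rat cow dog at positions 5,8,9,10,11,13,16.

7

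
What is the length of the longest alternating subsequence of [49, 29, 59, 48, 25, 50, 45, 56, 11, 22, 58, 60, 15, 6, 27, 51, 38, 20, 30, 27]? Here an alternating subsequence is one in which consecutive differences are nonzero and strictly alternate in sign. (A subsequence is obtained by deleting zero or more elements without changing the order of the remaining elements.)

A longest alternating subsequence is 49, 29, 59, 48, 50, 45, 56, 11, 22, 15, 27, 20, 30, 27 (positions 1,2,3,4,6,7,8,9,10,13,15,18,19,20); its 13 consecutive differences strictly alternate in sign, and length 14 is optimal.

14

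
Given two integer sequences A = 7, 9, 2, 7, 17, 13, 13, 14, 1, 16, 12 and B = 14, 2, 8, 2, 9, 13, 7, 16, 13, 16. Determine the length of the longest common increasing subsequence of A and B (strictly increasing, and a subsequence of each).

For each value that appears in both, track the longest common increasing run ending there.
The best achievable length is 4; one witness is 2, 7, 13, 16 (A-positions 3,4,6,10, B-positions 2,7,9,10).

4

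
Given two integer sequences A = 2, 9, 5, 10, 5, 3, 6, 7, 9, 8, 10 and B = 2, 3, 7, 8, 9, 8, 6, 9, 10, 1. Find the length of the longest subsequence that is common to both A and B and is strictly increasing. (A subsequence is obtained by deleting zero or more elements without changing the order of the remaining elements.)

A longest common strictly increasing subsequence is 2, 3, 7, 8, 10 (length 5); it appears in order in both A and B, and no longer such subsequence exists.

5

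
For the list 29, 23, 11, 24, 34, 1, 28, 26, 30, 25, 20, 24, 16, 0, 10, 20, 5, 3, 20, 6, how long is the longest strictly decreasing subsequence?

Let dp[i] be the longest decreasing subsequence ending at position i. Then dp = [1, 2, 3, 2, 1, 4, 2, 3, 2, 4, 5, 5, 6, 7, 7, 6, 8, 9, 6, 8].
The maximum is 9; one witness is 29, 28, 26, 25, 20, 16, 10, 5, 3 at positions 1,7,8,10,11,13,15,17,18.

9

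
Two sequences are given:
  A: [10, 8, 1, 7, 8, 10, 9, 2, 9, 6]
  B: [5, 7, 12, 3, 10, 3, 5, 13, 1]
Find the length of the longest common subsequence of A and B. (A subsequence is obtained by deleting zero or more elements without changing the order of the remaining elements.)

A longest common subsequence is 10, 1 (length 2); the LCS DP confirms no longer common subsequence exists.

2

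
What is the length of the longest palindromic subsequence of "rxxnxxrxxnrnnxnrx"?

One longest palindromic subsequence is xxnxxrxxnxx (positions 2,3,4,5,6,7,8,9,13,14,17); it reads the same forward and backward, and the interval DP gives dp[1][17] = 11.

11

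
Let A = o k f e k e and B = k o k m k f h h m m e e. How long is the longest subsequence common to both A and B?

Backtracking the LCS table gives one alignment: o (A1,B2) → k (A2,B5) → f (A3,B6) → e (A4,B11) → e (A6,B12).
So the longest common subsequence has length 5.

5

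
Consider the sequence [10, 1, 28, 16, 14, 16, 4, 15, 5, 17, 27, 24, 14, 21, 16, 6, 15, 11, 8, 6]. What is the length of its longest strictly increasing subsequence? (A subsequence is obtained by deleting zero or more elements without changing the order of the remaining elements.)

5

One longest increasing subsequence is 10, 14, 16, 17, 27 (positions 1,5,6,10,11), of length 5; no longer one exists.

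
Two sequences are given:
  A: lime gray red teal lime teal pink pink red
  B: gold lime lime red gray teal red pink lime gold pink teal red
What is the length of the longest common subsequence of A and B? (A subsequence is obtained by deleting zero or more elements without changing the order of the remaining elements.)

A longest common subsequence is lime, gray, red, lime, teal, red (length 6); the LCS DP confirms no longer common subsequence exists.

6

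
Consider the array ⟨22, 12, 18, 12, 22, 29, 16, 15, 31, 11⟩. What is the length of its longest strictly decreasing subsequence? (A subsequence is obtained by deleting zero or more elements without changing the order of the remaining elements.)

One longest decreasing subsequence is 22, 18, 16, 15, 11 (positions 1,3,7,8,10), of length 5; no longer one exists.

5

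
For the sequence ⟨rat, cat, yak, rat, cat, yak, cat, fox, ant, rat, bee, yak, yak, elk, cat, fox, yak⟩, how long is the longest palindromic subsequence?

9

Using dp[i][j] = 2 + dp[i+1][j−1] if the ends match, else max(dp[i+1][j], dp[i][j−1]):
dp[1][17] = 9. A witness is cat yak rat cat yak cat rat yak cat at positions 2,3,4,5,6,7,10,13,15.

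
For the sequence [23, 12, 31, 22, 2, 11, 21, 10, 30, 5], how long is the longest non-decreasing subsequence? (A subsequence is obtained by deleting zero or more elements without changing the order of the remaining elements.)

4

One longest non-decreasing subsequence is 2, 11, 21, 30 (positions 5,6,7,9), of length 4; no longer one exists.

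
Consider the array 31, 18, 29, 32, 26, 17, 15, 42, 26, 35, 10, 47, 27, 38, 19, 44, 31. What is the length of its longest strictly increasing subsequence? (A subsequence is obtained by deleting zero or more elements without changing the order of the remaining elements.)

Let dp[i] be the longest increasing subsequence ending at position i. Then dp = [1, 1, 2, 3, 2, 1, 1, 4, 2, 4, 1, 5, 3, 5, 2, 6, 4].
The maximum is 6; one witness is 18, 29, 32, 35, 38, 44 at positions 2,3,4,10,14,16.

6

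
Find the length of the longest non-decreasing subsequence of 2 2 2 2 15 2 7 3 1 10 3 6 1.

One longest non-decreasing subsequence is 2, 2, 2, 2, 2, 3, 3, 6 (positions 1,2,3,4,6,8,11,12), of length 8; no longer one exists.

8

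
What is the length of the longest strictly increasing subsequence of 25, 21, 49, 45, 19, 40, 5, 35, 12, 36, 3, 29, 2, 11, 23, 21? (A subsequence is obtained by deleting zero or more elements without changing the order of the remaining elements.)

Scanning left to right, the best length ending at each element is: 25→1, 21→1, 49→2, 45→2, 19→1, 40→2, 5→1, 35→2, 12→2, 36→3, 3→1, 29→3, 2→1, 11→2, 23→3, 21→3.
So the longest increasing subsequence has length 3, e.g. 25, 35, 36.

3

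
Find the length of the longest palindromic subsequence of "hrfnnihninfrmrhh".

One longest palindromic subsequence is hrfnininfrh (positions 1,2,3,4,6,8,9,10,11,14,16); it reads the same forward and backward, and the interval DP gives dp[1][16] = 11.

11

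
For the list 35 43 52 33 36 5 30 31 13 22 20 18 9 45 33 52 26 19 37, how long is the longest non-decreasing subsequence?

5

Let dp[i] be the longest non-decreasing subsequence ending at position i. Then dp = [1, 2, 3, 1, 2, 1, 2, 3, 2, 3, 3, 3, 2, 4, 4, 5, 4, 4, 5].
The maximum is 5; one witness is 5, 30, 31, 45, 52 at positions 6,7,8,14,16.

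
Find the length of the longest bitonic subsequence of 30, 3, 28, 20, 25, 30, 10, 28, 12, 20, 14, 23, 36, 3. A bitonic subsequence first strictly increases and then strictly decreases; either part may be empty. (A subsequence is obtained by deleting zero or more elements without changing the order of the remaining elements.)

8

One longest bitonic subsequence is 3, 20, 25, 30, 28, 20, 14, 3 (positions 2,4,5,6,8,10,11,14): it rises to 30 then falls. Length 8 is optimal.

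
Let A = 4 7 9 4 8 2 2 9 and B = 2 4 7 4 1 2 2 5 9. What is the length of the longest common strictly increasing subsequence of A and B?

3

For each value that appears in both, track the longest common increasing run ending there.
The best achievable length is 3; one witness is 4, 7, 9 (A-positions 1,2,3, B-positions 2,3,9).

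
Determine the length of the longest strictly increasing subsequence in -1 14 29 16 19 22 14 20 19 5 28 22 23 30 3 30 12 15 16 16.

One longest increasing subsequence is -1, 14, 16, 19, 20, 22, 23, 30 (positions 1,2,4,5,8,12,13,14), of length 8; no longer one exists.

8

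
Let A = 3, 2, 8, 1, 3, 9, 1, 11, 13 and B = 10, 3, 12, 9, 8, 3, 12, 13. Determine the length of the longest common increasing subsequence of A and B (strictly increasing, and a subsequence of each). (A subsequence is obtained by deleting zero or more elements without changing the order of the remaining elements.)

3

For each value that appears in both, track the longest common increasing run ending there.
The best achievable length is 3; one witness is 3, 9, 13 (A-positions 1,6,9, B-positions 2,4,8).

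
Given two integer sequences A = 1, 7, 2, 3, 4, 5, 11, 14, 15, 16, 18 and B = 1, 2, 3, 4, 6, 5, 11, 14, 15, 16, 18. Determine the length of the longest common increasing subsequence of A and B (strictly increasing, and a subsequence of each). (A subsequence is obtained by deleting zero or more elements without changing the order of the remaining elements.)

10

For each value that appears in both, track the longest common increasing run ending there.
The best achievable length is 10; one witness is 1, 2, 3, 4, 5, 11, 14, 15, 16, 18 (A-positions 1,3,4,5,6,7,8,9,10,11, B-positions 1,2,3,4,6,7,8,9,10,11).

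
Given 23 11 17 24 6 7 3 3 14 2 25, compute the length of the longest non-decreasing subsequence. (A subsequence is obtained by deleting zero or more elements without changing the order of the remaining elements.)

One longest non-decreasing subsequence is 11, 17, 24, 25 (positions 2,3,4,11), of length 4; no longer one exists.

4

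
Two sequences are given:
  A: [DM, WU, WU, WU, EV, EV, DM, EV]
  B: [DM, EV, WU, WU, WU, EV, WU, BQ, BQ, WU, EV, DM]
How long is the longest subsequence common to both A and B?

7

Backtracking the LCS table gives one alignment: DM (A1,B1) → WU (A2,B3) → WU (A3,B4) → WU (A4,B5) → EV (A5,B6) → EV (A6,B11) → DM (A7,B12).
So the longest common subsequence has length 7.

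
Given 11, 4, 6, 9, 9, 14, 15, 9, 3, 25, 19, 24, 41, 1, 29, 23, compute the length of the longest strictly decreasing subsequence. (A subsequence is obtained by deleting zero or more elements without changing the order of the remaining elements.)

4

Scanning left to right, the best length ending at each element is: 11→1, 4→2, 6→2, 9→2, 9→2, 14→1, 15→1, 9→2, 3→3, 25→1, 19→2, 24→2, 41→1, 1→4, 29→2, 23→3.
So the longest decreasing subsequence has length 4, e.g. 11, 4, 3, 1.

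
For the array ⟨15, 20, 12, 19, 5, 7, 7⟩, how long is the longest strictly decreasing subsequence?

Let dp[i] be the longest decreasing subsequence ending at position i. Then dp = [1, 1, 2, 2, 3, 3, 3].
The maximum is 3; one witness is 15, 12, 5 at positions 1,3,5.

3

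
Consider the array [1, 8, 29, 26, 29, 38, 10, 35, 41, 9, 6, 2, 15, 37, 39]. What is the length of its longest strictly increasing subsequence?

7

Let dp[i] be the longest increasing subsequence ending at position i. Then dp = [1, 2, 3, 3, 4, 5, 3, 5, 6, 3, 2, 2, 4, 6, 7].
The maximum is 7; one witness is 1, 8, 26, 29, 35, 37, 39 at positions 1,2,4,5,8,14,15.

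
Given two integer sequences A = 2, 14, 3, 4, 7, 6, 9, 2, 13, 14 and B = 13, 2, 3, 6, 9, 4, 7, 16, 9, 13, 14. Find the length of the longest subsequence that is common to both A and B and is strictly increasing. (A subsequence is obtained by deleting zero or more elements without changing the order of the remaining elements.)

A longest common strictly increasing subsequence is 2, 3, 4, 7, 9, 13, 14 (length 7); it appears in order in both A and B, and no longer such subsequence exists.

7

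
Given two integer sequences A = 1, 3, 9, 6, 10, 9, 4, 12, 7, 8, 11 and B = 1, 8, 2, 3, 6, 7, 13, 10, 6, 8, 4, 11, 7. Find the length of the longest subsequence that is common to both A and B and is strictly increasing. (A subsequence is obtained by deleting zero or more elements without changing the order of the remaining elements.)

6

For each value that appears in both, track the longest common increasing run ending there.
The best achievable length is 6; one witness is 1, 3, 6, 7, 8, 11 (A-positions 1,2,4,9,10,11, B-positions 1,4,5,6,10,12).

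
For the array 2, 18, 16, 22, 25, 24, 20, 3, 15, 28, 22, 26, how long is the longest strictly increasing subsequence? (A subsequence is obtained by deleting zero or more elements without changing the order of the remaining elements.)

Let dp[i] be the longest increasing subsequence ending at position i. Then dp = [1, 2, 2, 3, 4, 4, 3, 2, 3, 5, 4, 5].
The maximum is 5; one witness is 2, 18, 22, 25, 28 at positions 1,2,4,5,10.

5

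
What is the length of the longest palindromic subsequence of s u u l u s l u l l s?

One longest palindromic subsequence is sllulls (positions 1,4,7,8,9,10,11); it reads the same forward and backward, and the interval DP gives dp[1][11] = 7.

7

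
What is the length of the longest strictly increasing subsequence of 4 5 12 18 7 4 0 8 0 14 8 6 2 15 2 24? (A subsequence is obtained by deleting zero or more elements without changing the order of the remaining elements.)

7

Scanning left to right, the best length ending at each element is: 4→1, 5→2, 12→3, 18→4, 7→3, 4→1, 0→1, 8→4, 0→1, 14→5, 8→4, 6→3, 2→2, 15→6, 2→2, 24→7.
So the longest increasing subsequence has length 7, e.g. 4, 5, 7, 8, 14, 15, 24.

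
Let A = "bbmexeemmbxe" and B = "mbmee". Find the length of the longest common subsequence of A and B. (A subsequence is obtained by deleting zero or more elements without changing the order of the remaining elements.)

A longest common subsequence is bmee (length 4); the LCS DP confirms no longer common subsequence exists.

4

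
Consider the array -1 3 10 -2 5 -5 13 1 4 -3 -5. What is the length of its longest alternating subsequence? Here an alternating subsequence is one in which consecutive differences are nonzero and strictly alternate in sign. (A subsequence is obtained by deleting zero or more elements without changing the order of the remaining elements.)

Track the best alternating length ending on an up-step vs a down-step at each position: up/down = 1/1, 2/1, 2/1, 1/3, 4/3, 1/5, 6/1, 6/7, 8/7, 6/9, 1/9.
The maximum over both is 9; one such subsequence is -1, 3, -2, 5, -5, 13, 1, 4, -3.

9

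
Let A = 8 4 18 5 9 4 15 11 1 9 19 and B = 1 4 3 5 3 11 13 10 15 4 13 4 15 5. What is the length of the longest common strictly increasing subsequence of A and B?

3

A longest common strictly increasing subsequence is 4, 5, 11 (length 3); it appears in order in both A and B, and no longer such subsequence exists.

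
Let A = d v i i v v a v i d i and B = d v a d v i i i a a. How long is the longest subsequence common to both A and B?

A longest common subsequence is dvavii (length 6); the LCS DP confirms no longer common subsequence exists.

6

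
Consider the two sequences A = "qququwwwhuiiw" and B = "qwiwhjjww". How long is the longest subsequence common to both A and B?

5

A longest common subsequence is qwwww (length 5); the LCS DP confirms no longer common subsequence exists.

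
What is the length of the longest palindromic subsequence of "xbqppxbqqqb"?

6

Using dp[i][j] = 2 + dp[i+1][j−1] if the ends match, else max(dp[i+1][j], dp[i][j−1]):
dp[1][11] = 6. A witness is bqqqqb at positions 2,3,8,9,10,11.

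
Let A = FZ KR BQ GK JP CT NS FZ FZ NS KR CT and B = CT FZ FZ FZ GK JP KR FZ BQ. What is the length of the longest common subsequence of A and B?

A longest common subsequence is FZ, GK, JP, FZ (length 4); the LCS DP confirms no longer common subsequence exists.

4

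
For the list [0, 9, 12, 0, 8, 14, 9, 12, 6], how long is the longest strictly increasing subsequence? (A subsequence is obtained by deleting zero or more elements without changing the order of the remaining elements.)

One longest increasing subsequence is 0, 9, 12, 14 (positions 1,2,3,6), of length 4; no longer one exists.

4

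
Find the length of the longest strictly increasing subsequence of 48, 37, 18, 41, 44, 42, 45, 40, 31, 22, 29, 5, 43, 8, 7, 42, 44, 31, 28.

Let dp[i] be the longest increasing subsequence ending at position i. Then dp = [1, 1, 1, 2, 3, 3, 4, 2, 2, 2, 3, 1, 4, 2, 2, 4, 5, 4, 3].
The maximum is 5; one witness is 37, 41, 42, 43, 44 at positions 2,4,6,13,17.

5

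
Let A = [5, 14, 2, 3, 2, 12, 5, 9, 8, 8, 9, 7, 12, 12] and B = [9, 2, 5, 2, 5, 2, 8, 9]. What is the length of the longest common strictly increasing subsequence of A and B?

For each value that appears in both, track the longest common increasing run ending there.
The best achievable length is 4; one witness is 2, 5, 8, 9 (A-positions 3,7,9,11, B-positions 2,3,7,8).

4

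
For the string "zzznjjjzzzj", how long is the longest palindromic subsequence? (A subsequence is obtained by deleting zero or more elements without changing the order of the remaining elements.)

9

One longest palindromic subsequence is zzzjjjzzz (positions 1,2,3,5,6,7,8,9,10); it reads the same forward and backward, and the interval DP gives dp[1][11] = 9.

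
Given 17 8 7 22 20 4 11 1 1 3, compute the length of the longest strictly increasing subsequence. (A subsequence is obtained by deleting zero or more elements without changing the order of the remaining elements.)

Let dp[i] be the longest increasing subsequence ending at position i. Then dp = [1, 1, 1, 2, 2, 1, 2, 1, 1, 2].
The maximum is 2; one witness is 17, 22 at positions 1,4.

2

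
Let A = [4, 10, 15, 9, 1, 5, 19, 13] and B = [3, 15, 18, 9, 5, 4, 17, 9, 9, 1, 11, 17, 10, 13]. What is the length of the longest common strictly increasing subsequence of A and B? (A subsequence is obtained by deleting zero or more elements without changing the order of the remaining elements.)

A longest common strictly increasing subsequence is 4, 9, 13 (length 3); it appears in order in both A and B, and no longer such subsequence exists.

3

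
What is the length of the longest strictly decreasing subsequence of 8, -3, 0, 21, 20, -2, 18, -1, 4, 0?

5

One longest decreasing subsequence is 21, 20, 18, 4, 0 (positions 4,5,7,9,10), of length 5; no longer one exists.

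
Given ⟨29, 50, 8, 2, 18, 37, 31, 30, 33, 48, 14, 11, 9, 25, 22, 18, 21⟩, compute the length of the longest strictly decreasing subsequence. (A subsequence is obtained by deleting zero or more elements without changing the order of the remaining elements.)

7

One longest decreasing subsequence is 50, 37, 31, 30, 14, 11, 9 (positions 2,6,7,8,11,12,13), of length 7; no longer one exists.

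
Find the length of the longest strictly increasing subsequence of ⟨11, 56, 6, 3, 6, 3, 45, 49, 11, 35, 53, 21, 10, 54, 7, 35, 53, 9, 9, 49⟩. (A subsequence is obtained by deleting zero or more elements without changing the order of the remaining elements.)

One longest increasing subsequence is 3, 6, 45, 49, 53, 54 (positions 4,5,7,8,11,14), of length 6; no longer one exists.

6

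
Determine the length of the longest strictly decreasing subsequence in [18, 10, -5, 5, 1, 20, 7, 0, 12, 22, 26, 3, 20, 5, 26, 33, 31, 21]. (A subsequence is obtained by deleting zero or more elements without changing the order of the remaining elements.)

5

Scanning left to right, the best length ending at each element is: 18→1, 10→2, -5→3, 5→3, 1→4, 20→1, 7→3, 0→5, 12→2, 22→1, 26→1, 3→4, 20→2, 5→4, 26→1, 33→1, 31→2, 21→3.
So the longest decreasing subsequence has length 5, e.g. 18, 10, 5, 1, 0.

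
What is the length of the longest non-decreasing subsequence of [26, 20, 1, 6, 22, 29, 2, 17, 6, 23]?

Scanning left to right, the best length ending at each element is: 26→1, 20→1, 1→1, 6→2, 22→3, 29→4, 2→2, 17→3, 6→3, 23→4.
So the longest non-decreasing subsequence has length 4, e.g. 1, 6, 22, 29.

4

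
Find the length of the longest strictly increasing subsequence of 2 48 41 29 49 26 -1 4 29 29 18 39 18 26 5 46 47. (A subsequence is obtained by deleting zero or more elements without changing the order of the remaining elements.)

Let dp[i] be the longest increasing subsequence ending at position i. Then dp = [1, 2, 2, 2, 3, 2, 1, 2, 3, 3, 3, 4, 3, 4, 3, 5, 6].
The maximum is 6; one witness is 2, 26, 29, 39, 46, 47 at positions 1,6,9,12,16,17.

6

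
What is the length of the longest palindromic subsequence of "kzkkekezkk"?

One longest palindromic subsequence is kkekekk (positions 1,3,5,6,7,9,10); it reads the same forward and backward, and the interval DP gives dp[1][10] = 7.

7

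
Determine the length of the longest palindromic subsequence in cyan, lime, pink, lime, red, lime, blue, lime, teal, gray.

One longest palindromic subsequence is lime lime red lime lime (positions 2,4,5,6,8); it reads the same forward and backward, and the interval DP gives dp[1][10] = 5.

5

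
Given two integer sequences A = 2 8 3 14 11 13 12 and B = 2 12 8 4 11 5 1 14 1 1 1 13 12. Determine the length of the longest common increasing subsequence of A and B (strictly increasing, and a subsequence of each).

4

For each value that appears in both, track the longest common increasing run ending there.
The best achievable length is 4; one witness is 2, 8, 11, 13 (A-positions 1,2,5,6, B-positions 1,3,5,12).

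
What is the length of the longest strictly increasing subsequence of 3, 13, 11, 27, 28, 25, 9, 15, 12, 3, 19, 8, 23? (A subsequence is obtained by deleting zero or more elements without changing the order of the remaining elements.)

Scanning left to right, the best length ending at each element is: 3→1, 13→2, 11→2, 27→3, 28→4, 25→3, 9→2, 15→3, 12→3, 3→1, 19→4, 8→2, 23→5.
So the longest increasing subsequence has length 5, e.g. 3, 13, 15, 19, 23.

5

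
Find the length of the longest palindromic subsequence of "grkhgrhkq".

One longest palindromic subsequence is khrhk (positions 3,4,6,7,8); it reads the same forward and backward, and the interval DP gives dp[1][9] = 5.

5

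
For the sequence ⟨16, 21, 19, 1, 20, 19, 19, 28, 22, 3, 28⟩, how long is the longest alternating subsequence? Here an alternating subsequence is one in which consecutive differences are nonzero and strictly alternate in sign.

8

A longest alternating subsequence is 16, 21, 19, 20, 19, 28, 22, 28 (positions 1,2,3,5,6,8,9,11); its 7 consecutive differences strictly alternate in sign, and length 8 is optimal.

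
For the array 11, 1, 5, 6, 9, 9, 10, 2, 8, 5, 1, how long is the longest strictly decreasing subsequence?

One longest decreasing subsequence is 11, 9, 8, 5, 1 (positions 1,5,9,10,11), of length 5; no longer one exists.

5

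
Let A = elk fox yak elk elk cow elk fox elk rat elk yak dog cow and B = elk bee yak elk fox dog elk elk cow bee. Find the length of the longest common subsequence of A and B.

Backtracking the LCS table gives one alignment: elk (A1,B1) → yak (A3,B3) → elk (A7,B4) → fox (A8,B5) → elk (A9,B7) → elk (A11,B8) → cow (A14,B9).
So the longest common subsequence has length 7.

7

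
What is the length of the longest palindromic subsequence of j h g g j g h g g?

One longest palindromic subsequence is gghgg (positions 3,4,7,8,9); it reads the same forward and backward, and the interval DP gives dp[1][9] = 5.

5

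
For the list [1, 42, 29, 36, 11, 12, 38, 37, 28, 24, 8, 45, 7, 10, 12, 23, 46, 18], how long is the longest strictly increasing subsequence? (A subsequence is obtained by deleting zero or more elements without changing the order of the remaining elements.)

One longest increasing subsequence is 1, 29, 36, 38, 45, 46 (positions 1,3,4,7,12,17), of length 6; no longer one exists.

6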